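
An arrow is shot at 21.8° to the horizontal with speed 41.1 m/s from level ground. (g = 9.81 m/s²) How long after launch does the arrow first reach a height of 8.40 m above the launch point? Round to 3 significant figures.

0.714 s

v_y0 = 41.1 sin 21.8° = 15.26 m/s.
Set y = v_y0 t − ½ g t² = 8.40: 4.905 t² − 15.26 t + 8.40 = 0.
t = [15.26 ± √(232.9 − 164.8)] / 9.81 = (15.26 ± 8.252) / 9.81, giving t = 0.714 s or t = 2.40 s.
The arrow is on the way up at the first time, so t = 0.714 s.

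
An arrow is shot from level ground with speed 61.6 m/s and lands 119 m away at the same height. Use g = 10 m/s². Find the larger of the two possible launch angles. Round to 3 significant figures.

80.9°

Level-ground range: R = v₀² sin(2θ)/g ⇒ sin 2θ = R g / v₀² = 119×10/61.6² = 0.3136.
2θ = arcsin(0.3136) = 18.28° or 180° − 18.28° = 161.72°.
So θ = 9.14° or θ = 80.9°.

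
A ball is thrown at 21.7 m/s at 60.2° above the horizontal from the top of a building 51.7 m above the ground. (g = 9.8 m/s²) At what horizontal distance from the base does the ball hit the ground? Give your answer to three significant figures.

Components: v_x = 21.7 cos 60.2° = 10.78 m/s, v_y = 21.7 sin 60.2° = 18.83 m/s.
Vertical: 0 = 51.7 + 18.83 t − ½(9.8) t² ⇒ 4.900 t² − 18.83 t − 51.7 = 0.
t = [18.83 + √(354.6 + 1013)] / 9.800 = 5.695 s.
Horizontal: R = v_x · t = 10.78 × 5.695 = 61.4 m.

61.4 m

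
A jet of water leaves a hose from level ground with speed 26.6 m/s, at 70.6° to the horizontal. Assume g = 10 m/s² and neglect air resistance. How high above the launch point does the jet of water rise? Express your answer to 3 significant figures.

Vertical component of launch velocity: v_y = 26.6 sin 70.6° = 25.09 m/s.
At the highest point the vertical velocity is zero, so v_y² = 2 g h_max.
h_max = (25.09)² / (2 × 10) = 629.5 / 20.00 = 31.5 m.

31.5 m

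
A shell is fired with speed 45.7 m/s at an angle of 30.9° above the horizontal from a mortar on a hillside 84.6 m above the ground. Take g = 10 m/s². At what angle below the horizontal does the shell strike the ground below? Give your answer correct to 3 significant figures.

50.4°

v_x = 45.7 cos 30.9° = 39.21 m/s.
At impact |v_y| = √(v_y0² + 2 g h) = √(23.47² + 2×10×84.6) = 47.36 m/s.
Angle below horizontal = arctan(|v_y| / v_x) = arctan(47.36 / 39.21) = 50.4°.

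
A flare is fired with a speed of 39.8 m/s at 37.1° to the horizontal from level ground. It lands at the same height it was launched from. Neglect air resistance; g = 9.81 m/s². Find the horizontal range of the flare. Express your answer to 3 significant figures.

Components: v_x = 39.8 cos 37.1° = 31.74 m/s, v_y = 39.8 sin 37.1° = 24.01 m/s.
Time of flight (same landing height): t = 2 v_y / g = 2 × 24.01 / 9.81 = 4.895 s.
Range: R = v_x · t = 31.74 × 4.895 = 155 m.

155 m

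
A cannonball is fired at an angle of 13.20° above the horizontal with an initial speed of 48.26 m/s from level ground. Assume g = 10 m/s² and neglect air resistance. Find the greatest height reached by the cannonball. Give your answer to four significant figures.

6.072 m

Vertical component of launch velocity: v_y = 48.26 sin 13.20° = 11.020 m/s.
At the highest point the vertical velocity is zero, so v_y² = 2 g h_max.
h_max = (11.020)² / (2 × 10) = 121.44 / 20.00 = 6.072 m.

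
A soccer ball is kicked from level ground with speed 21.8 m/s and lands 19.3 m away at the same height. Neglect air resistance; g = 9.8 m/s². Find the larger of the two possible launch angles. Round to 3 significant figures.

78.3°

Level-ground range: R = v₀² sin(2θ)/g ⇒ sin 2θ = R g / v₀² = 19.3×9.8/21.8² = 0.3980.
2θ = arcsin(0.3980) = 23.45° or 180° − 23.45° = 156.55°.
So θ = 11.7° or θ = 78.3°.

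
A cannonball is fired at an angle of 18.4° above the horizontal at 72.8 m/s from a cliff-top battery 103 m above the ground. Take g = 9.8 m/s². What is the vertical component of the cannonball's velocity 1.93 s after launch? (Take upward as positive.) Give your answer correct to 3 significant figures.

Initial vertical component: v_y0 = 72.8 sin 18.4° = 22.98 m/s.
v_y(t) = v_y0 − g t = 22.98 − 9.8 × 1.93 = 4.07 m/s.

4.07 m/s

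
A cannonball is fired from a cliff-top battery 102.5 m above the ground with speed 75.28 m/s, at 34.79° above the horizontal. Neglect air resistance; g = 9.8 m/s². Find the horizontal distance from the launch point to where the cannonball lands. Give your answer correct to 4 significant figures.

662.6 m

Components: v_x = 75.28 cos 34.79° = 61.824 m/s, v_y = 75.28 sin 34.79° = 42.953 m/s.
Vertical: 0 = 102.5 + 42.953 t − ½(9.8) t² ⇒ 4.900 t² − 42.953 t − 102.5 = 0.
t = [42.953 + √(1845.0 + 2009.0)] / 9.800 = 10.718 s.
Horizontal: R = v_x · t = 61.824 × 10.718 = 662.6 m.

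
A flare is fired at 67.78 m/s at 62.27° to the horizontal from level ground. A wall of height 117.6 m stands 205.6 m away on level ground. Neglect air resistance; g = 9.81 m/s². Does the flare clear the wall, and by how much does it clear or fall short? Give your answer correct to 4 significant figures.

v_x = 67.78 cos 62.27° = 31.538 m/s; v_y0 = 67.78 sin 62.27° = 59.995 m/s.
Time to reach the wall: t = 205.6 / 31.538 = 6.5191 s.
Height at that point: y = 59.995×6.5191 − 4.905×6.5191² = 182.66 m.
That is 182.66 − 117.6 = 65.06 m above the top of the wall, so the flare clears it.

Yes — it clears the wall by 65.06 m.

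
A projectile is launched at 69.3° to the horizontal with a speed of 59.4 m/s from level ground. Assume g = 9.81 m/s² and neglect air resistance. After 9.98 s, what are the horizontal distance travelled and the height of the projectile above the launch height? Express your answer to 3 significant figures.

x = 210 m, y = 66.0 m

v_x = 59.4 cos 69.3° = 21.00 m/s; v_y0 = 59.4 sin 69.3° = 55.57 m/s.
x = v_x t = 21.00 × 9.98 = 210 m.
y = v_y0 t − ½ g t² = 55.57×9.98 − 4.905×9.98² = 66.0 m.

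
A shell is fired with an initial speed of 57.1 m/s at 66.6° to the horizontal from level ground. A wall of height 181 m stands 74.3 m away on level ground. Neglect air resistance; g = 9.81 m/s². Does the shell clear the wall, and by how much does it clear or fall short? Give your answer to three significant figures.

v_x = 57.1 cos 66.6° = 22.68 m/s; v_y0 = 57.1 sin 66.6° = 52.40 m/s.
Time to reach the wall: t = 74.3 / 22.68 = 3.276 s.
Height at that point: y = 52.40×3.276 − 4.905×3.276² = 119.0 m.
That is 181 − 119.0 = 62.0 m below the top of the wall, so the shell does not clear it.

No — it falls 62.0 m short of clearing the wall.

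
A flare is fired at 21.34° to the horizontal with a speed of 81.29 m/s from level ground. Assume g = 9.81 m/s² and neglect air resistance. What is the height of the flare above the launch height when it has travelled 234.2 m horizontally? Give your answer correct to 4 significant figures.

v_x = 81.29 cos 21.34° = 75.717 m/s, v_y0 = 81.29 sin 21.34° = 29.582 m/s.
Time to reach x = 234.2 m: t = x / v_x = 234.2 / 75.717 = 3.0931 s.
y = v_y0 t − ½ g t² = 29.582×3.0931 − 4.905×3.0931² = 44.57 m.

44.57 m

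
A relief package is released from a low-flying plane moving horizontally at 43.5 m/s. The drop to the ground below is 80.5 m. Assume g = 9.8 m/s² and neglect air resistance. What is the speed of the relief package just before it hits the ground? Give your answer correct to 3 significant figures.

58.9 m/s

Fall time: t = √(2 × 80.5 / 9.8) = 4.053 s.
At impact: v_x = 43.5 m/s (unchanged), v_y = g t = 9.8 × 4.053 = 39.72 m/s.
Speed = √(v_x² + v_y²) = √(1892 + 1578) = 58.9 m/s.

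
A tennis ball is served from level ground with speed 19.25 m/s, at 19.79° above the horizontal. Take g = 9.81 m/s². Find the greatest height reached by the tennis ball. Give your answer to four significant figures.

Vertical component of launch velocity: v_y = 19.25 sin 19.79° = 6.5175 m/s.
At the highest point the vertical velocity is zero, so v_y² = 2 g h_max.
h_max = (6.5175)² / (2 × 9.81) = 42.478 / 19.62 = 2.165 m.

2.165 m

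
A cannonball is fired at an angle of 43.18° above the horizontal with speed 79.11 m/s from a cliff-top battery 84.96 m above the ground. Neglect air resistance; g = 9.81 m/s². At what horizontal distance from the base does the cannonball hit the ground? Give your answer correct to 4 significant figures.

717.1 m

Components: v_x = 79.11 cos 43.18° = 57.688 m/s, v_y = 79.11 sin 43.18° = 54.134 m/s.
Vertical: 0 = 84.96 + 54.134 t − ½(9.81) t² ⇒ 4.905 t² − 54.134 t − 84.96 = 0.
t = [54.134 + √(2930.5 + 1666.9)] / 9.810 = 12.430 s.
Horizontal: R = v_x · t = 57.688 × 12.430 = 717.1 m.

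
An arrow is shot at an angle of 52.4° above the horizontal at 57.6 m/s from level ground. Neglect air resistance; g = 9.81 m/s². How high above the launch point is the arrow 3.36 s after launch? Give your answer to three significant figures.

98.0 m

v_y0 = 57.6 sin 52.4° = 45.64 m/s.
y(t) = v_y0 t − ½ g t² = 45.64×3.36 − 4.905×3.36² = 98.0 m.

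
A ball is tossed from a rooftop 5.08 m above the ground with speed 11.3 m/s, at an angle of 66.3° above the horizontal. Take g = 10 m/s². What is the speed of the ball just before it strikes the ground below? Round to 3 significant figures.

v_x = 11.3 cos 66.3° = 4.542 m/s is unchanged throughout.
For the vertical component, v_y² = v_y0² + 2 g h = (10.35)² + 2×10×5.08 = 208.7, so |v_y| = 14.45 m/s.
Impact speed = √(v_x² + v_y²) = √(20.63 + 208.7) = 15.1 m/s.

15.1 m/s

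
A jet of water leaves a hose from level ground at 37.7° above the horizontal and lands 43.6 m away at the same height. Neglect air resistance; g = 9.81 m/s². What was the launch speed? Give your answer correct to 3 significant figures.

On level ground, R = v₀² sin(2θ) / g, so v₀ = √(R g / sin 2θ).
sin(2 × 37.7°) = 0.9677.
v₀ = √(43.6 × 9.81 / 0.9677) = √442.0 = 21.0 m/s.

21.0 m/s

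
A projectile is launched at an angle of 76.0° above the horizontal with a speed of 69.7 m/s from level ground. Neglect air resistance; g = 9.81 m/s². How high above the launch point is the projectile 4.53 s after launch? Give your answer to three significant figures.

v_y0 = 69.7 sin 76.0° = 67.63 m/s.
y(t) = v_y0 t − ½ g t² = 67.63×4.53 − 4.905×4.53² = 206 m.

206 m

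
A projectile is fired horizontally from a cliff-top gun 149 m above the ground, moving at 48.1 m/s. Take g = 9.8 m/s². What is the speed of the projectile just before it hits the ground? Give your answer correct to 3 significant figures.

72.3 m/s

Fall time: t = √(2 × 149 / 9.8) = 5.514 s.
At impact: v_x = 48.1 m/s (unchanged), v_y = g t = 9.8 × 5.514 = 54.04 m/s.
Speed = √(v_x² + v_y²) = √(2314 + 2920) = 72.3 m/s.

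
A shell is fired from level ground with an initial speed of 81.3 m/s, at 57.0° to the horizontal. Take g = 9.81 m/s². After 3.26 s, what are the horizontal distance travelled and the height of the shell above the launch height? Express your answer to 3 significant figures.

x = 144 m, y = 170 m

v_x = 81.3 cos 57.0° = 44.28 m/s; v_y0 = 81.3 sin 57.0° = 68.18 m/s.
x = v_x t = 44.28 × 3.26 = 144 m.
y = v_y0 t − ½ g t² = 68.18×3.26 − 4.905×3.26² = 170 m.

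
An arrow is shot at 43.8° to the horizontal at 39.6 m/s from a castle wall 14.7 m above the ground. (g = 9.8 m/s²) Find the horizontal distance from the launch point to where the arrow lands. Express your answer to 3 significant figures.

174 m

Components: v_x = 39.6 cos 43.8° = 28.58 m/s, v_y = 39.6 sin 43.8° = 27.41 m/s.
Vertical: 0 = 14.7 + 27.41 t − ½(9.8) t² ⇒ 4.900 t² − 27.41 t − 14.7 = 0.
t = [27.41 + √(751.3 + 288.1)] / 9.800 = 6.087 s.
Horizontal: R = v_x · t = 28.58 × 6.087 = 174 m.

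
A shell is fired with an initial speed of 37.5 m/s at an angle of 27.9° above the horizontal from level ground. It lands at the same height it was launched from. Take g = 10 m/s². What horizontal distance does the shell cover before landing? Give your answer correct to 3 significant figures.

116 m

For level ground, R = v₀² sin(2θ) / g.
sin(2 × 27.9°) = sin 55.80° = 0.8271.
R = (37.5)² × 0.8271 / 10 = 116 m.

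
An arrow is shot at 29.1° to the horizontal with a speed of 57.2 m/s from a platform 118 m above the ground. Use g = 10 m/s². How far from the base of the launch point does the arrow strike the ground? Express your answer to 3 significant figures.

Components: v_x = 57.2 cos 29.1° = 49.98 m/s, v_y = 57.2 sin 29.1° = 27.82 m/s.
Vertical: 0 = 118 + 27.82 t − ½(10) t² ⇒ 5.000 t² − 27.82 t − 118 = 0.
t = [27.82 + √(774.0 + 2360)] / 10.00 = 8.380 s.
Horizontal: R = v_x · t = 49.98 × 8.380 = 419 m.

419 m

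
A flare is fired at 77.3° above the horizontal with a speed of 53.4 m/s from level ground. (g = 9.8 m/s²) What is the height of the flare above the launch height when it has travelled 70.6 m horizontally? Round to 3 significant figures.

v_x = 53.4 cos 77.3° = 11.74 m/s, v_y0 = 53.4 sin 77.3° = 52.09 m/s.
Time to reach x = 70.6 m: t = x / v_x = 70.6 / 11.74 = 6.014 s.
y = v_y0 t − ½ g t² = 52.09×6.014 − 4.900×6.014² = 136 m.

136 m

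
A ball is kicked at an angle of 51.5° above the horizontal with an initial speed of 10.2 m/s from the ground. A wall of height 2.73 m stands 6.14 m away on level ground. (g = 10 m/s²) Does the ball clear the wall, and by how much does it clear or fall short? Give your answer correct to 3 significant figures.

Yes — it clears the wall by 0.314 m.

v_x = 10.2 cos 51.5° = 6.350 m/s; v_y0 = 10.2 sin 51.5° = 7.983 m/s.
Time to reach the wall: t = 6.14 / 6.350 = 0.9669 s.
Height at that point: y = 7.983×0.9669 − 5.000×0.9669² = 3.044 m.
That is 3.044 − 2.73 = 0.314 m above the top of the wall, so the ball clears it.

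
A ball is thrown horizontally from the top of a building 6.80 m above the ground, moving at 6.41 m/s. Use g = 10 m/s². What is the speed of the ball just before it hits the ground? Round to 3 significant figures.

13.3 m/s

Fall time: t = √(2 × 6.80 / 10) = 1.166 s.
At impact: v_x = 6.41 m/s (unchanged), v_y = g t = 10 × 1.166 = 11.66 m/s.
Speed = √(v_x² + v_y²) = √(41.09 + 136.0) = 13.3 m/s.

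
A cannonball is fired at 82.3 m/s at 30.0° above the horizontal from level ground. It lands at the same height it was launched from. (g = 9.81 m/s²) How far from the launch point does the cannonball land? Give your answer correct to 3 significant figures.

598 m

For level ground, R = v₀² sin(2θ) / g.
sin(2 × 30.0°) = sin 60.00° = 0.8660.
R = (82.3)² × 0.8660 / 9.81 = 598 m.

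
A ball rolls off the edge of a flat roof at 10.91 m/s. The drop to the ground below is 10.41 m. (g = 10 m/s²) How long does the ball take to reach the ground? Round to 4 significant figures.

1.443 s

The horizontal speed doesn't affect the fall. With v_y0 = 0, h = ½ g t².
t = √(2 × 10.41 / 10) = √2.0820 = 1.443 s.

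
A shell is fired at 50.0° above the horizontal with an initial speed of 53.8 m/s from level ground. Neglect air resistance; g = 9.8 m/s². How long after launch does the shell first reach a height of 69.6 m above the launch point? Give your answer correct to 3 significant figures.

2.34 s

v_y0 = 53.8 sin 50.0° = 41.21 m/s.
Set y = v_y0 t − ½ g t² = 69.6: 4.900 t² − 41.21 t + 69.6 = 0.
t = [41.21 ± √(1698 − 1364)] / 9.8 = (41.21 ± 18.28) / 9.8, giving t = 2.34 s or t = 6.07 s.
The shell is on the way up at the first time, so t = 2.34 s.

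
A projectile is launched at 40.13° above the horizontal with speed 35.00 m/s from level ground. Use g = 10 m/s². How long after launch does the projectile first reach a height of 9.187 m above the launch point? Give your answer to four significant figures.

0.4527 s

v_y0 = 35.00 sin 40.13° = 22.558 m/s.
Set y = v_y0 t − ½ g t² = 9.187: 5.000 t² − 22.558 t + 9.187 = 0.
t = [22.558 ± √(508.86 − 183.74)] / 10 = (22.558 ± 18.031) / 10, giving t = 0.4527 s or t = 4.059 s.
The projectile is on the way up at the first time, so t = 0.4527 s.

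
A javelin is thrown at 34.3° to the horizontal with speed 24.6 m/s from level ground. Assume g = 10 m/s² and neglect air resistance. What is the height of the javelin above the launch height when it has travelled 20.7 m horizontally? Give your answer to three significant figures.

8.93 m

v_x = 24.6 cos 34.3° = 20.32 m/s, v_y0 = 24.6 sin 34.3° = 13.86 m/s.
Time to reach x = 20.7 m: t = x / v_x = 20.7 / 20.32 = 1.019 s.
y = v_y0 t − ½ g t² = 13.86×1.019 − 5.000×1.019² = 8.93 m.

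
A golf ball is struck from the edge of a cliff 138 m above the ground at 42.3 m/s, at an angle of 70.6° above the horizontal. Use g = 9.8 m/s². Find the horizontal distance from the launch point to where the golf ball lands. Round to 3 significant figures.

151 m

Components: v_x = 42.3 cos 70.6° = 14.05 m/s, v_y = 42.3 sin 70.6° = 39.90 m/s.
Vertical: 0 = 138 + 39.90 t − ½(9.8) t² ⇒ 4.900 t² − 39.90 t − 138 = 0.
t = [39.90 + √(1592 + 2705)] / 9.800 = 10.76 s.
Horizontal: R = v_x · t = 14.05 × 10.76 = 151 m.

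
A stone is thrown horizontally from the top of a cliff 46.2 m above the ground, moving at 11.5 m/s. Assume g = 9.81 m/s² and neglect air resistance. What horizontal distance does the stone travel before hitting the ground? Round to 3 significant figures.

Initial vertical velocity is zero, so the fall time comes from h = ½ g t²: t = √(2 × 46.2 / 9.81) = 3.069 s.
Horizontal motion is uniform at 11.5 m/s, so x = 11.5 × 3.069 = 35.3 m.

35.3 m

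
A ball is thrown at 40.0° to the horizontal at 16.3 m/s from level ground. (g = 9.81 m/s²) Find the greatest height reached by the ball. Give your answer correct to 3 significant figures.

Vertical component of launch velocity: v_y = 16.3 sin 40.0° = 10.48 m/s.
At the highest point the vertical velocity is zero, so v_y² = 2 g h_max.
h_max = (10.48)² / (2 × 9.81) = 109.8 / 19.62 = 5.60 m.

5.60 m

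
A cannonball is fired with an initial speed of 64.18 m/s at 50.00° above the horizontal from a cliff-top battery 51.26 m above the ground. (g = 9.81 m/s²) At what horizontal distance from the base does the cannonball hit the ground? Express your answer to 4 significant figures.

Components: v_x = 64.18 cos 50.00° = 41.254 m/s, v_y = 64.18 sin 50.00° = 49.165 m/s.
Vertical: 0 = 51.26 + 49.165 t − ½(9.81) t² ⇒ 4.905 t² − 49.165 t − 51.26 = 0.
t = [49.165 + √(2417.2 + 1005.7)] / 9.810 = 10.976 s.
Horizontal: R = v_x · t = 41.254 × 10.976 = 452.8 m.

452.8 m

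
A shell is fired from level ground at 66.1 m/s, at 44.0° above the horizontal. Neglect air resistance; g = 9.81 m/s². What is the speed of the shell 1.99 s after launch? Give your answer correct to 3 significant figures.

v_x = 66.1 cos 44.0° = 47.55 m/s (constant).
v_y(t) = 66.1 sin 44.0° − g t = 45.92 − 9.81 × 1.99 = 26.40 m/s.
Speed = √(v_x² + v_y²) = √(2261 + 697.0) = 54.4 m/s.

54.4 m/s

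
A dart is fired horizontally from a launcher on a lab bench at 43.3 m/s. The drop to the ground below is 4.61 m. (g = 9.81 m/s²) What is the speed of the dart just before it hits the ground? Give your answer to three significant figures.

Fall time: t = √(2 × 4.61 / 9.81) = 0.9695 s.
At impact: v_x = 43.3 m/s (unchanged), v_y = g t = 9.81 × 0.9695 = 9.511 m/s.
Speed = √(v_x² + v_y²) = √(1875 + 90.46) = 44.3 m/s.

44.3 m/s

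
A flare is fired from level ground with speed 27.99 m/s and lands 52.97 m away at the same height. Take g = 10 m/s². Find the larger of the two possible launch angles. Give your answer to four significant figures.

68.73°

Level-ground range: R = v₀² sin(2θ)/g ⇒ sin 2θ = R g / v₀² = 52.97×10/27.99² = 0.6761.
2θ = arcsin(0.6761) = 42.540° or 180° − 42.540° = 137.460°.
So θ = 21.27° or θ = 68.73°.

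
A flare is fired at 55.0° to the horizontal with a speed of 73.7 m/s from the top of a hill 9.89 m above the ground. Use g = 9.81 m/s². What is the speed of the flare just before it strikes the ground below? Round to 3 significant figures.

v_x = 73.7 cos 55.0° = 42.27 m/s is unchanged throughout.
For the vertical component, v_y² = v_y0² + 2 g h = (60.37)² + 2×9.81×9.89 = 3839, so |v_y| = 61.96 m/s.
Impact speed = √(v_x² + v_y²) = √(1787 + 3839) = 75.0 m/s.

75.0 m/s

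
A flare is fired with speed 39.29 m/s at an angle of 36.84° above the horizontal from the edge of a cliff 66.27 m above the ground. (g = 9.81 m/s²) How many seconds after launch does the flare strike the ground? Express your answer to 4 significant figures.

Vertical component: v_y = 39.29 sin 36.84° = 23.558 m/s.
Taking up as positive with launch at y = 66.27 m, landing at y = 0: 0 = 66.27 + 23.558 t − ½(9.81) t².
Solving 4.905 t² − 23.558 t − 66.27 = 0 gives t = [23.558 + √(23.558² + 4·4.905·66.27)] / 9.810 = 6.792 s.

6.792 s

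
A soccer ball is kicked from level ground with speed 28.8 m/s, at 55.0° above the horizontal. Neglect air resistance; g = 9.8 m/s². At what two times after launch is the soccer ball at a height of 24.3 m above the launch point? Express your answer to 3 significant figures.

1.49 s and 3.32 s

v_y0 = 28.8 sin 55.0° = 23.59 m/s.
Set y = v_y0 t − ½ g t² = 24.3: 4.900 t² − 23.59 t + 24.3 = 0.
t = [23.59 ± √(556.5 − 476.3)] / 9.8 = (23.59 ± 8.955) / 9.8, giving t = 1.49 s or t = 3.32 s.
So the soccer ball is at 24.3 m at t = 1.49 s (rising) and t = 3.32 s (falling).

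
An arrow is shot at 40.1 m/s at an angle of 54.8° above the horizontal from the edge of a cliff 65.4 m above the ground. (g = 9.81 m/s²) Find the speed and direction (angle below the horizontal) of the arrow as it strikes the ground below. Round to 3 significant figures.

53.8 m/s at 64.5° below the horizontal

v_x = 40.1 cos 54.8° = 23.11 m/s (constant).
|v_y| at impact = √((32.77)² + 2×9.81×65.4) = 48.55 m/s.
Speed = √(23.11² + 48.55²) = 53.8 m/s; angle = arctan(48.55/23.11) = 64.5° below horizontal.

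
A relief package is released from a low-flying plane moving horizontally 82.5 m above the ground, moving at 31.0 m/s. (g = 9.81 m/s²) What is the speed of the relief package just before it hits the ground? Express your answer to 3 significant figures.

Fall time: t = √(2 × 82.5 / 9.81) = 4.101 s.
At impact: v_x = 31.0 m/s (unchanged), v_y = g t = 9.81 × 4.101 = 40.23 m/s.
Speed = √(v_x² + v_y²) = √(961.0 + 1618) = 50.8 m/s.

50.8 m/s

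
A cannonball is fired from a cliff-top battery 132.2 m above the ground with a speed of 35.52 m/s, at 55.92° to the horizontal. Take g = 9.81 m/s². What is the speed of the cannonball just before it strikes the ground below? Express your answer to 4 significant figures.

v_x = 35.52 cos 55.92° = 19.904 m/s is unchanged throughout.
For the vertical component, v_y² = v_y0² + 2 g h = (29.420)² + 2×9.81×132.2 = 3459.3, so |v_y| = 58.816 m/s.
Impact speed = √(v_x² + v_y²) = √(396.17 + 3459.3) = 62.09 m/s.

62.09 m/s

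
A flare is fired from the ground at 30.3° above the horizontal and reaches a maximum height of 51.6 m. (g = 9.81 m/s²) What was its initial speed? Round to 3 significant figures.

63.1 m/s

At maximum height v_y = 0, so (v₀ sin θ)² = 2 g H.
v₀ sin 30.3° = √(2 × 9.81 × 51.6) = 31.82 m/s.
v₀ = 31.82 / sin 30.3° = 31.82 / 0.5045 = 63.1 m/s.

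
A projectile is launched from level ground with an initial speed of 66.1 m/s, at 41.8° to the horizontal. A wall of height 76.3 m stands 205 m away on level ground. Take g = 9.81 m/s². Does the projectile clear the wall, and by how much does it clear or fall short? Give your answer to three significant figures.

Yes — it clears the wall by 22.1 m.

v_x = 66.1 cos 41.8° = 49.28 m/s; v_y0 = 66.1 sin 41.8° = 44.06 m/s.
Time to reach the wall: t = 205 / 49.28 = 4.160 s.
Height at that point: y = 44.06×4.160 − 4.905×4.160² = 98.41 m.
That is 98.41 − 76.3 = 22.1 m above the top of the wall, so the projectile clears it.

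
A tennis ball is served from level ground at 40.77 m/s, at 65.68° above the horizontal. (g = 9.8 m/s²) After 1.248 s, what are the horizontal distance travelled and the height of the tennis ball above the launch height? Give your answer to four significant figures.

v_x = 40.77 cos 65.68° = 16.790 m/s; v_y0 = 40.77 sin 65.68° = 37.152 m/s.
x = v_x t = 16.790 × 1.248 = 20.95 m.
y = v_y0 t − ½ g t² = 37.152×1.248 − 4.900×1.248² = 38.73 m.

x = 20.95 m, y = 38.73 m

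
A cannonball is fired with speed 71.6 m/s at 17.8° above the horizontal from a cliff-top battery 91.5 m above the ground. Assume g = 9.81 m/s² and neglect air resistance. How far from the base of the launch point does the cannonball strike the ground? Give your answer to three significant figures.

Components: v_x = 71.6 cos 17.8° = 68.17 m/s, v_y = 71.6 sin 17.8° = 21.89 m/s.
Vertical: 0 = 91.5 + 21.89 t − ½(9.81) t² ⇒ 4.905 t² − 21.89 t − 91.5 = 0.
t = [21.89 + √(479.2 + 1795)] / 9.810 = 7.093 s.
Horizontal: R = v_x · t = 68.17 × 7.093 = 484 m.

484 m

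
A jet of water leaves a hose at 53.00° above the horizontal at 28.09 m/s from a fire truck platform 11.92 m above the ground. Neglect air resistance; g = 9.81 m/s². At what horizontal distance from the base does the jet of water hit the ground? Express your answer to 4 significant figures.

85.45 m

Components: v_x = 28.09 cos 53.00° = 16.905 m/s, v_y = 28.09 sin 53.00° = 22.434 m/s.
Vertical: 0 = 11.92 + 22.434 t − ½(9.81) t² ⇒ 4.905 t² − 22.434 t − 11.92 = 0.
t = [22.434 + √(503.28 + 233.87)] / 9.810 = 5.0545 s.
Horizontal: R = v_x · t = 16.905 × 5.0545 = 85.45 m.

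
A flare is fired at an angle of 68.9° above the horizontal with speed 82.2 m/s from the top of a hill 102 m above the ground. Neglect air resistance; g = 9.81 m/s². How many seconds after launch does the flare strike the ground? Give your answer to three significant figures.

Vertical component: v_y = 82.2 sin 68.9° = 76.69 m/s.
Taking up as positive with launch at y = 102 m, landing at y = 0: 0 = 102 + 76.69 t − ½(9.81) t².
Solving 4.905 t² − 76.69 t − 102 = 0 gives t = [76.69 + √(76.69² + 4·4.905·102)] / 9.810 = 16.9 s.

16.9 s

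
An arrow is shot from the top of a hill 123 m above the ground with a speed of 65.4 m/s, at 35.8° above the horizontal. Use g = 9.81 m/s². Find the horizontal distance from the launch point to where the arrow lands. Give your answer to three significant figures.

544 m

Components: v_x = 65.4 cos 35.8° = 53.04 m/s, v_y = 65.4 sin 35.8° = 38.26 m/s.
Vertical: 0 = 123 + 38.26 t − ½(9.81) t² ⇒ 4.905 t² − 38.26 t − 123 = 0.
t = [38.26 + √(1464 + 2413)] / 9.810 = 10.25 s.
Horizontal: R = v_x · t = 53.04 × 10.25 = 544 m.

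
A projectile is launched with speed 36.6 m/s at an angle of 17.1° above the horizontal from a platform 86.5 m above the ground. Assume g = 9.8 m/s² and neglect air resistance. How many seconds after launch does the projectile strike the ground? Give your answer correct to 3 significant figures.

5.44 s

Vertical component: v_y = 36.6 sin 17.1° = 10.76 m/s.
Taking up as positive with launch at y = 86.5 m, landing at y = 0: 0 = 86.5 + 10.76 t − ½(9.8) t².
Solving 4.900 t² − 10.76 t − 86.5 = 0 gives t = [10.76 + √(10.76² + 4·4.900·86.5)] / 9.800 = 5.44 s.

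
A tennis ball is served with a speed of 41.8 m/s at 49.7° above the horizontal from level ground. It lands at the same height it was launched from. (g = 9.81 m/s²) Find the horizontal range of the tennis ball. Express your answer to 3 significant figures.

Components: v_x = 41.8 cos 49.7° = 27.04 m/s, v_y = 41.8 sin 49.7° = 31.88 m/s.
Time of flight (same landing height): t = 2 v_y / g = 2 × 31.88 / 9.81 = 6.499 s.
Range: R = v_x · t = 27.04 × 6.499 = 176 m.

176 m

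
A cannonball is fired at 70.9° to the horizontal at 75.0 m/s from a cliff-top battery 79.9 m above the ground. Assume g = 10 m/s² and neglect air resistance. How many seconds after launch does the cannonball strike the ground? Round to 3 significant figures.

15.2 s

Vertical component: v_y = 75.0 sin 70.9° = 70.87 m/s.
Taking up as positive with launch at y = 79.9 m, landing at y = 0: 0 = 79.9 + 70.87 t − ½(10) t².
Solving 5.000 t² − 70.87 t − 79.9 = 0 gives t = [70.87 + √(70.87² + 4·5.000·79.9)] / 10.00 = 15.2 s.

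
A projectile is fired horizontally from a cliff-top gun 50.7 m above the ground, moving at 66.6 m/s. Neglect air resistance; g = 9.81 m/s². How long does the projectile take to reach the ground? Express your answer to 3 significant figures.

The horizontal speed doesn't affect the fall. With v_y0 = 0, h = ½ g t².
t = √(2 × 50.7 / 9.81) = √10.34 = 3.22 s.

3.22 s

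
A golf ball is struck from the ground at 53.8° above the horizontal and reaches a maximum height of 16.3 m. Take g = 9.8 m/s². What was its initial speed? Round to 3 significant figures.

22.1 m/s

At maximum height v_y = 0, so (v₀ sin θ)² = 2 g H.
v₀ sin 53.8° = √(2 × 9.8 × 16.3) = 17.87 m/s.
v₀ = 17.87 / sin 53.8° = 17.87 / 0.8070 = 22.1 m/s.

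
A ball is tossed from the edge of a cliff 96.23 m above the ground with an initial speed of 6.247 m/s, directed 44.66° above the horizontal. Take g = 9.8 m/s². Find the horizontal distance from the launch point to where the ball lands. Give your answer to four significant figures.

Components: v_x = 6.247 cos 44.66° = 4.4434 m/s, v_y = 6.247 sin 44.66° = 4.3910 m/s.
Vertical: 0 = 96.23 + 4.3910 t − ½(9.8) t² ⇒ 4.900 t² − 4.3910 t − 96.23 = 0.
t = [4.3910 + √(19.281 + 1886.1)] / 9.800 = 4.9022 s.
Horizontal: R = v_x · t = 4.4434 × 4.9022 = 21.78 m.

21.78 m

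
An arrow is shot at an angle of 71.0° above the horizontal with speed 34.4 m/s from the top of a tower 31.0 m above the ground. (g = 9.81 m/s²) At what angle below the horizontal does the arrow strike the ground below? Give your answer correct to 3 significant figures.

v_x = 34.4 cos 71.0° = 11.20 m/s.
At impact |v_y| = √(v_y0² + 2 g h) = √(32.53² + 2×9.81×31.0) = 40.82 m/s.
Angle below horizontal = arctan(|v_y| / v_x) = arctan(40.82 / 11.20) = 74.7°.

74.7°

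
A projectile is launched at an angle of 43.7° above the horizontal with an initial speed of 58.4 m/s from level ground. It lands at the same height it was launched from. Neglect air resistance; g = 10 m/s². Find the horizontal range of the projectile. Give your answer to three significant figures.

341 m

Components: v_x = 58.4 cos 43.7° = 42.22 m/s, v_y = 58.4 sin 43.7° = 40.35 m/s.
Time of flight (same landing height): t = 2 v_y / g = 2 × 40.35 / 10 = 8.070 s.
Range: R = v_x · t = 42.22 × 8.070 = 341 m.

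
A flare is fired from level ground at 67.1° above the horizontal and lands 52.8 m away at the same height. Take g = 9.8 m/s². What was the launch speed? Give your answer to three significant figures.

On level ground, R = v₀² sin(2θ) / g, so v₀ = √(R g / sin 2θ).
sin(2 × 67.1°) = 0.7169.
v₀ = √(52.8 × 9.8 / 0.7169) = √721.8 = 26.9 m/s.

26.9 m/s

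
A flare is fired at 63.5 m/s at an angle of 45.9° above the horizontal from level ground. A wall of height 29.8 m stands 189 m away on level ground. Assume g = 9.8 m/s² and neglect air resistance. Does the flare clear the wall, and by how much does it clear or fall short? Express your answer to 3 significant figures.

v_x = 63.5 cos 45.9° = 44.19 m/s; v_y0 = 63.5 sin 45.9° = 45.60 m/s.
Time to reach the wall: t = 189 / 44.19 = 4.277 s.
Height at that point: y = 45.60×4.277 − 4.900×4.277² = 105.4 m.
That is 105.4 − 29.8 = 75.6 m above the top of the wall, so the flare clears it.

Yes — it clears the wall by 75.6 m.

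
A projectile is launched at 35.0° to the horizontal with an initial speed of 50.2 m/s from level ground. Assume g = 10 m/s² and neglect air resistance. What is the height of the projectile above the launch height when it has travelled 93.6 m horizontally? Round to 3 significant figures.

v_x = 50.2 cos 35.0° = 41.12 m/s, v_y0 = 50.2 sin 35.0° = 28.79 m/s.
Time to reach x = 93.6 m: t = x / v_x = 93.6 / 41.12 = 2.276 s.
y = v_y0 t − ½ g t² = 28.79×2.276 − 5.000×2.276² = 39.6 m.

39.6 m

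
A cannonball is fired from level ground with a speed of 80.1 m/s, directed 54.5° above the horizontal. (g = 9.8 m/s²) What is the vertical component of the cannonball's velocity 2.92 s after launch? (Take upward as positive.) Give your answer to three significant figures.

36.6 m/s

Initial vertical component: v_y0 = 80.1 sin 54.5° = 65.21 m/s.
v_y(t) = v_y0 − g t = 65.21 − 9.8 × 2.92 = 36.6 m/s.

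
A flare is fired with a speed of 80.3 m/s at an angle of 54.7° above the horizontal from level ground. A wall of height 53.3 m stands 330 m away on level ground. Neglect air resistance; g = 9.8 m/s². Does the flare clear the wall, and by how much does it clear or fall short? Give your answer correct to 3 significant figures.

v_x = 80.3 cos 54.7° = 46.40 m/s; v_y0 = 80.3 sin 54.7° = 65.54 m/s.
Time to reach the wall: t = 330 / 46.40 = 7.112 s.
Height at that point: y = 65.54×7.112 − 4.900×7.112² = 218.3 m.
That is 218.3 − 53.3 = 165 m above the top of the wall, so the flare clears it.

Yes — it clears the wall by 165 m.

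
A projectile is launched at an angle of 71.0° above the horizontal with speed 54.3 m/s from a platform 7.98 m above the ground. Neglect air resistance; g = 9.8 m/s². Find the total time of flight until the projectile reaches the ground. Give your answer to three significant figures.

Vertical component: v_y = 54.3 sin 71.0° = 51.34 m/s.
Taking up as positive with launch at y = 7.98 m, landing at y = 0: 0 = 7.98 + 51.34 t − ½(9.8) t².
Solving 4.900 t² − 51.34 t − 7.98 = 0 gives t = [51.34 + √(51.34² + 4·4.900·7.98)] / 9.800 = 10.6 s.

10.6 s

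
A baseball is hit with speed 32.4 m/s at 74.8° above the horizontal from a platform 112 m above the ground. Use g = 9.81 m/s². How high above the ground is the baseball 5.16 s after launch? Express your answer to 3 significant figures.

143 m

v_y0 = 32.4 sin 74.8° = 31.27 m/s.
y(t) = 112 + v_y0 t − ½ g t² = 112 + 31.27×5.16 − ½×9.81×5.16² = 143 m.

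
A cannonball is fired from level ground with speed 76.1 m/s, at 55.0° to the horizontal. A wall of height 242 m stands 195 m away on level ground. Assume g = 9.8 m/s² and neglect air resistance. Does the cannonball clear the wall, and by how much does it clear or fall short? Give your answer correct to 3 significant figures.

v_x = 76.1 cos 55.0° = 43.65 m/s; v_y0 = 76.1 sin 55.0° = 62.34 m/s.
Time to reach the wall: t = 195 / 43.65 = 4.467 s.
Height at that point: y = 62.34×4.467 − 4.900×4.467² = 180.7 m.
That is 242 − 180.7 = 61.3 m below the top of the wall, so the cannonball does not clear it.

No — it falls 61.3 m short of clearing the wall.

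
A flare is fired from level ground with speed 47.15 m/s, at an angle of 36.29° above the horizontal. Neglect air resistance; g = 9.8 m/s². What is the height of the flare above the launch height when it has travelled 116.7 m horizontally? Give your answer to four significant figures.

39.49 m

v_x = 47.15 cos 36.29° = 38.004 m/s, v_y0 = 47.15 sin 36.29° = 27.907 m/s.
Time to reach x = 116.7 m: t = x / v_x = 116.7 / 38.004 = 3.0707 s.
y = v_y0 t − ½ g t² = 27.907×3.0707 − 4.900×3.0707² = 39.49 m.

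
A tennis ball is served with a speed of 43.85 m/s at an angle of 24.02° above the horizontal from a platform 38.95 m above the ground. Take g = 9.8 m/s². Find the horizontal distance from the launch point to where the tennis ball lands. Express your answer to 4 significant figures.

Components: v_x = 43.85 cos 24.02° = 40.053 m/s, v_y = 43.85 sin 24.02° = 17.849 m/s.
Vertical: 0 = 38.95 + 17.849 t − ½(9.8) t² ⇒ 4.900 t² − 17.849 t − 38.95 = 0.
t = [17.849 + √(318.59 + 763.42)] / 9.800 = 5.1778 s.
Horizontal: R = v_x · t = 40.053 × 5.1778 = 207.4 m.

207.4 m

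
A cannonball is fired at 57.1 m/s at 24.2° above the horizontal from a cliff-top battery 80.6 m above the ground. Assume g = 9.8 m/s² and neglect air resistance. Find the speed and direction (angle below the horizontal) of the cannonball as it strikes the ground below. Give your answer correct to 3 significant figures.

69.6 m/s at 41.5° below the horizontal

v_x = 57.1 cos 24.2° = 52.08 m/s (constant).
|v_y| at impact = √((23.41)² + 2×9.8×80.6) = 46.13 m/s.
Speed = √(52.08² + 46.13²) = 69.6 m/s; angle = arctan(46.13/52.08) = 41.5° below horizontal.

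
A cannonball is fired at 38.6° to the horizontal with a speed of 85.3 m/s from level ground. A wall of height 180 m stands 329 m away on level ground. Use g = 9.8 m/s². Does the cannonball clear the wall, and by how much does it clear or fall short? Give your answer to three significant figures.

v_x = 85.3 cos 38.6° = 66.66 m/s; v_y0 = 85.3 sin 38.6° = 53.22 m/s.
Time to reach the wall: t = 329 / 66.66 = 4.935 s.
Height at that point: y = 53.22×4.935 − 4.900×4.935² = 143.3 m.
That is 180 − 143.3 = 36.7 m below the top of the wall, so the cannonball does not clear it.

No — it falls 36.7 m short of clearing the wall.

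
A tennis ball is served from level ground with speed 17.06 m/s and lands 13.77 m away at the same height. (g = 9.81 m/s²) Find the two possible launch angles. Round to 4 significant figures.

13.83° and 76.17°

Level-ground range: R = v₀² sin(2θ)/g ⇒ sin 2θ = R g / v₀² = 13.77×9.81/17.06² = 0.4641.
2θ = arcsin(0.4641) = 27.652° or 180° − 27.652° = 152.348°.
So θ = 13.83° or θ = 76.17°.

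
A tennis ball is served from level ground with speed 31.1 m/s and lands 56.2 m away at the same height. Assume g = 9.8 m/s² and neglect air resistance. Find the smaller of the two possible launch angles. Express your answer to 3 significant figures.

17.4°

Level-ground range: R = v₀² sin(2θ)/g ⇒ sin 2θ = R g / v₀² = 56.2×9.8/31.1² = 0.5694.
2θ = arcsin(0.5694) = 34.71° or 180° − 34.71° = 145.29°.
So θ = 17.4° or θ = 72.6°.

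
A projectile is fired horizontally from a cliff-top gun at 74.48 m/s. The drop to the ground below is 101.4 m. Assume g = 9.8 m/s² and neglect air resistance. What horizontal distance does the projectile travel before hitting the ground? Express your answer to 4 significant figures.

Initial vertical velocity is zero, so the fall time comes from h = ½ g t²: t = √(2 × 101.4 / 9.8) = 4.5491 s.
Horizontal motion is uniform at 74.48 m/s, so x = 74.48 × 4.5491 = 338.8 m.

338.8 m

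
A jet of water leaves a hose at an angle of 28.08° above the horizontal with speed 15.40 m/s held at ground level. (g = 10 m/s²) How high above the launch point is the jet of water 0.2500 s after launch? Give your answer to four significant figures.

1.500 m

v_y0 = 15.40 sin 28.08° = 7.2488 m/s.
y(t) = v_y0 t − ½ g t² = 7.2488×0.2500 − 5.000×0.2500² = 1.500 m.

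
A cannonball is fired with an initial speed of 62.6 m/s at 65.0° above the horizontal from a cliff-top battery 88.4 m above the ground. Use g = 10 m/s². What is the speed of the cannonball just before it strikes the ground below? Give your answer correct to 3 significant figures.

75.4 m/s

v_x = 62.6 cos 65.0° = 26.46 m/s is unchanged throughout.
For the vertical component, v_y² = v_y0² + 2 g h = (56.73)² + 2×10×88.4 = 4986, so |v_y| = 70.61 m/s.
Impact speed = √(v_x² + v_y²) = √(700.1 + 4986) = 75.4 m/s.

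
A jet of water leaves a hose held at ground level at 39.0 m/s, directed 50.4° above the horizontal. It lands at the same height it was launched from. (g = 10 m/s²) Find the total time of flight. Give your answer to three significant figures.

Vertical component: v_y = 39.0 sin 50.4° = 30.05 m/s.
For a projectile landing at launch height, time of flight is t = 2 v_y / g = 2 × 30.05 / 10 = 6.01 s.

6.01 s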